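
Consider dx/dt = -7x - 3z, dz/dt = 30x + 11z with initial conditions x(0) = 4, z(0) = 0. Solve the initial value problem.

x(t) = -12e^(2t)sin(3t) + 4e^(2t)cos(3t), z(t) = 40e^(2t)sin(3t)

Coefficient matrix A = [[-7, -3], [30, 11]].
Characteristic polynomial det(A - λI) = λ^2 - 4λ + 13 = 0.
Eigenvalues λ = 2 ± 3i (complex conjugate pair).
For λ=2+3i: an eigenvector is (-1,3) - i(0,-1) = (-1, 3 + i).
A real fundamental pair from Re and Im of e^((2+3i)t)v: X_1 = e^(2t)(cos(3t)·(-1,3) + sin(3t)·(0,-1)), X_2 = e^(2t)(sin(3t)·(-1,3) - cos(3t)·(0,-1)).
General solution: c_1X_1 + c_2X_2.
Applying x(0)=4, z(0)=0 gives c_1=-4, c_2=12.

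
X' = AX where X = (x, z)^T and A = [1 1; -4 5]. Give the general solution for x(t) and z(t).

Coefficient matrix A = [[1, 1], [-4, 5]].
Characteristic polynomial det(A - λI) = λ^2 - 6λ + 9 = 0.
Single eigenvalue λ = 3 with algebraic multiplicity 2.
Eigenvector v = (1,2); generalized eigenvector w with (A-λI)w=v is (-2,-3).
General solution: e^(3t)[C_1·v + C_2·(t·v + w)].

x(t) = C_1e^(3t) + C_2te^(3t) - 2C_2e^(3t), z(t) = 2C_1e^(3t) + 2C_2te^(3t) - 3C_2e^(3t)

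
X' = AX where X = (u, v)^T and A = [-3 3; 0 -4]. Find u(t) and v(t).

u(t) = -3C_1e^(-4t) - C_2e^(-3t), v(t) = C_1e^(-4t)

Coefficient matrix A = [[-3, 3], [0, -4]].
Characteristic polynomial det(A - λI) = λ^2 + 7λ + 12 = 0.
Eigenvalues λ = -4, -3.
For λ=-4: (A-λI) row 1 is [1, 3], so an eigenvector is (-3, 1).
For λ=-3: (A-λI) row 1 is [0, 3], so an eigenvector is (-1, 0).
General solution: C_1e^(-4t)(-3,1) + C_2e^(-3t)(-1,0).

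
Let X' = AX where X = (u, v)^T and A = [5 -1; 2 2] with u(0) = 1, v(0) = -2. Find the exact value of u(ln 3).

A = [[5,-1],[2,2]]; eigenvalues λ = 4, 3.
Eigenvectors: (1,1) for λ=4, (1,2) for λ=3.
From the initial condition, c_1 = 4, c_2 = -3.
u(ln 3) = (4)(3^4)(1) + (-3)(3^3)(1) = 243.

243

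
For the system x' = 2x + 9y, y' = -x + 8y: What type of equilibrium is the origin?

unstable improper node

A = [[2,9],[-1,8]]; det(A-λI) = λ^2 - 10λ + 25.
repeated λ = 5 with a single eigenvector.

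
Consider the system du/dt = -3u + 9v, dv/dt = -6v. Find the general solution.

Coefficient matrix A = [[-3, 9], [0, -6]].
Characteristic polynomial det(A - λI) = λ^2 + 9λ + 18 = 0.
Eigenvalues λ = -6, -3.
For λ=-6: (A-λI) row 1 is [3, 9], so an eigenvector is (-3, 1).
For λ=-3: (A-λI) row 1 is [0, 9], so an eigenvector is (-1, 0).
General solution: c_1e^(-6t)(-3,1) + c_2e^(-3t)(-1,0).

u(t) = -3c_1e^(-6t) - c_2e^(-3t), v(t) = c_1e^(-6t)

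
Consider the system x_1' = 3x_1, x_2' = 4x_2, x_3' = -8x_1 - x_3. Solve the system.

x_1(t) = C_1e^(3t), x_2(t) = C_2e^(4t), x_3(t) = -2C_1e^(3t) + C_3e^(-t)

Coefficient matrix A = [[3, 0, 0], [0, 4, 0], [-8, 0, -1]].
det(A - λI) = 0 gives eigenvalues λ = 3, 4, -1.
For λ=3: eigenvector (1,0,-2).
For λ=4: eigenvector (0,1,0).
For λ=-1: eigenvector (0,0,1).
General solution: C_1e^(3t)(1,0,-2) + C_2e^(4t)(0,1,0) + C_3e^(-t)(0,0,1).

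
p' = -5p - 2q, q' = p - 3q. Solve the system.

Coefficient matrix A = [[-5, -2], [1, -3]].
Characteristic polynomial det(A - λI) = λ^2 + 8λ + 17 = 0.
Eigenvalues λ = -4 ± i (complex conjugate pair).
For λ=-4+i: an eigenvector is (-1,0) - i(1,-1) = (-1 - i, 0 + i).
A real fundamental pair from Re and Im of e^((-4+i)t)v: X_1 = e^(-4t)(cos(t)·(-1,0) + sin(t)·(1,-1)), X_2 = e^(-4t)(sin(t)·(-1,0) - cos(t)·(1,-1)).
General solution: c_1X_1 + c_2X_2.

p(t) = c_1e^(-4t)sin(t) - c_1e^(-4t)cos(t) - c_2e^(-4t)sin(t) - c_2e^(-4t)cos(t), q(t) = -c_1e^(-4t)sin(t) + c_2e^(-4t)cos(t)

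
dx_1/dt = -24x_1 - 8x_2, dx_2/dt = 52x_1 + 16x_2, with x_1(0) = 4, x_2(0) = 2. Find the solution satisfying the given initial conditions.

x_1(t) = -24e^(-4t)sin(4t) + 4e^(-4t)cos(4t), x_2(t) = 62e^(-4t)sin(4t) + 2e^(-4t)cos(4t)

Coefficient matrix A = [[-24, -8], [52, 16]].
Characteristic polynomial det(A - λI) = λ^2 + 8λ + 32 = 0.
Eigenvalues λ = -4 ± 4i (complex conjugate pair).
For λ=-4+4i: an eigenvector is (1,-3) - i(1,-2) = (1 - i, -3 + 2i).
A real fundamental pair from Re and Im of e^((-4+4i)t)v: X_1 = e^(-4t)(cos(4t)·(1,-3) + sin(4t)·(1,-2)), X_2 = e^(-4t)(sin(4t)·(1,-3) - cos(4t)·(1,-2)).
General solution: c_1X_1 + c_2X_2.
Applying x_1(0)=4, x_2(0)=2 gives c_1=-10, c_2=-14.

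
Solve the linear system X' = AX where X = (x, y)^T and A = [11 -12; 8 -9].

x(t) = -3C_1e^(3t) - C_2e^(-t), y(t) = -2C_1e^(3t) - C_2e^(-t)

Coefficient matrix A = [[11, -12], [8, -9]].
Characteristic polynomial det(A - λI) = λ^2 - 2λ - 3 = 0.
Eigenvalues λ = 3, -1.
For λ=3: (A-λI) row 1 is [8, -12], so an eigenvector is (-3, -2).
For λ=-1: (A-λI) row 1 is [12, -12], so an eigenvector is (-1, -1).
General solution: C_1e^(3t)(-3,-2) + C_2e^(-t)(-1,-1).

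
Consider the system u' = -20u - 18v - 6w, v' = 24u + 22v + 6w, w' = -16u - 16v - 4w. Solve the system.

Coefficient matrix A = [[-20, -18, -6], [24, 22, 6], [-16, -16, -4]].
det(A - λI) = 0 gives eigenvalues λ = -4, 4, -2.
For λ=-4: eigenvector (3,-3,1).
For λ=4: eigenvector (-1,2,-2).
For λ=-2: eigenvector (1,-1,0).
General solution: K_1e^(-4t)(3,-3,1) + K_2e^(4t)(-1,2,-2) + K_3e^(-2t)(1,-1,0).

u(t) = 3K_1e^(-4t) - K_2e^(4t) + K_3e^(-2t), v(t) = -3K_1e^(-4t) + 2K_2e^(4t) - K_3e^(-2t), w(t) = K_1e^(-4t) - 2K_2e^(4t)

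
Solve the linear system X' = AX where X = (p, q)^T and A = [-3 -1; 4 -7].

Coefficient matrix A = [[-3, -1], [4, -7]].
Characteristic polynomial det(A - λI) = λ^2 + 10λ + 25 = 0.
Single eigenvalue λ = -5 with algebraic multiplicity 2.
Eigenvector v = (-1,-2); generalized eigenvector w with (A-λI)w=v is (0,1).
General solution: e^(-5t)[c_1·v + c_2·(t·v + w)].

p(t) = -c_1e^(-5t) - c_2te^(-5t), q(t) = -2c_1e^(-5t) - 2c_2te^(-5t) + c_2e^(-5t)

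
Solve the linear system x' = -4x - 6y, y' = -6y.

x(t) = -3K_1e^(-6t) - K_2e^(-4t), y(t) = -K_1e^(-6t)

Coefficient matrix A = [[-4, -6], [0, -6]].
Characteristic polynomial det(A - λI) = λ^2 + 10λ + 24 = 0.
Eigenvalues λ = -6, -4.
For λ=-6: (A-λI) row 1 is [2, -6], so an eigenvector is (-3, -1).
For λ=-4: (A-λI) row 1 is [0, -6], so an eigenvector is (-1, 0).
General solution: K_1e^(-6t)(-3,-1) + K_2e^(-4t)(-1,0).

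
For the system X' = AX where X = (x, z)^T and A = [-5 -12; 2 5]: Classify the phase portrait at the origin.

saddle

A = [[-5,-12],[2,5]]; det(A-λI) = λ^2 - 1.
λ = -1, 1: opposite signs.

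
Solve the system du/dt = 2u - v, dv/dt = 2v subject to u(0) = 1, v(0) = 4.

u(t) = -4te^(2t) + e^(2t), v(t) = 4e^(2t)

Coefficient matrix A = [[2, -1], [0, 2]].
Characteristic polynomial det(A - λI) = λ^2 - 4λ + 4 = 0.
Single eigenvalue λ = 2 with algebraic multiplicity 2.
Eigenvector v = (1,0); generalized eigenvector w with (A-λI)w=v is (3,-1).
General solution: e^(2t)[K_1·v + K_2·(t·v + w)].
Applying u(0)=1, v(0)=4 gives K_1=13, K_2=-4.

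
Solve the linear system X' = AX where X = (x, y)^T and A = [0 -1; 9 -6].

x(t) = C_1e^(-3t) + C_2te^(-3t), y(t) = 3C_1e^(-3t) + 3C_2te^(-3t) - C_2e^(-3t)

Coefficient matrix A = [[0, -1], [9, -6]].
Characteristic polynomial det(A - λI) = λ^2 + 6λ + 9 = 0.
Single eigenvalue λ = -3 with algebraic multiplicity 2.
Eigenvector v = (1,3); generalized eigenvector w with (A-λI)w=v is (0,-1).
General solution: e^(-3t)[C_1·v + C_2·(t·v + w)].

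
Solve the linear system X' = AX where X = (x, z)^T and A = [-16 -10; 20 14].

Coefficient matrix A = [[-16, -10], [20, 14]].
Characteristic polynomial det(A - λI) = λ^2 + 2λ - 24 = 0.
Eigenvalues λ = 4, -6.
For λ=4: (A-λI) row 1 is [-20, -10], so an eigenvector is (1, -2).
For λ=-6: (A-λI) row 1 is [-10, -10], so an eigenvector is (-1, 1).
General solution: c_1e^(4t)(1,-2) + c_2e^(-6t)(-1,1).

x(t) = c_1e^(4t) - c_2e^(-6t), z(t) = -2c_1e^(4t) + c_2e^(-6t)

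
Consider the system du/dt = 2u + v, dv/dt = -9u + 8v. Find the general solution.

Coefficient matrix A = [[2, 1], [-9, 8]].
Characteristic polynomial det(A - λI) = λ^2 - 10λ + 25 = 0.
Single eigenvalue λ = 5 with algebraic multiplicity 2.
Eigenvector v = (-1,-3); generalized eigenvector w with (A-λI)w=v is (1,2).
General solution: e^(5t)[C_1·v + C_2·(t·v + w)].

u(t) = -C_1e^(5t) - C_2te^(5t) + C_2e^(5t), v(t) = -3C_1e^(5t) - 3C_2te^(5t) + 2C_2e^(5t)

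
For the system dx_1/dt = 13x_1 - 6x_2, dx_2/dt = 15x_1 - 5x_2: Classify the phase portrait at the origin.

A = [[13,-6],[15,-5]]; det(A-λI) = λ^2 - 8λ + 25.
λ = 4 ± 3i: positive real part.

unstable spiral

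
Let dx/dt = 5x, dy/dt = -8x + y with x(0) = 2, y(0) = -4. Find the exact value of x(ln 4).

A = [[5,0],[-8,1]]; eigenvalues λ = 1, 5.
Eigenvectors: (0,-1) for λ=1, (1,-2) for λ=5.
From the initial condition, c_1 = 0, c_2 = 2.
x(ln 4) = (0)(4^1)(0) + (2)(4^5)(1) = 2048.

2048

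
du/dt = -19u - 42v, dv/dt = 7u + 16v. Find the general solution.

u(t) = -2c_1e^(2t) + 3c_2e^(-5t), v(t) = c_1e^(2t) - c_2e^(-5t)

Coefficient matrix A = [[-19, -42], [7, 16]].
Characteristic polynomial det(A - λI) = λ^2 + 3λ - 10 = 0.
Eigenvalues λ = 2, -5.
For λ=2: (A-λI) row 1 is [-21, -42], so an eigenvector is (-2, 1).
For λ=-5: (A-λI) row 1 is [-14, -42], so an eigenvector is (3, -1).
General solution: c_1e^(2t)(-2,1) + c_2e^(-5t)(3,-1).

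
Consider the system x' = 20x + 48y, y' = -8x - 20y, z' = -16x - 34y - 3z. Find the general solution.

x(t) = 3C_1e^(4t) - 2C_2e^(-4t), y(t) = -C_1e^(4t) + C_2e^(-4t), z(t) = -2C_1e^(4t) + 2C_2e^(-4t) + C_3e^(-3t)

Coefficient matrix A = [[20, 48, 0], [-8, -20, 0], [-16, -34, -3]].
det(A - λI) = 0 gives eigenvalues λ = 4, -4, -3.
For λ=4: eigenvector (3,-1,-2).
For λ=-4: eigenvector (-2,1,2).
For λ=-3: eigenvector (0,0,1).
General solution: C_1e^(4t)(3,-1,-2) + C_2e^(-4t)(-2,1,2) + C_3e^(-3t)(0,0,1).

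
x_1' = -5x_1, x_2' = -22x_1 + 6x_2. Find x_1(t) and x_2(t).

Coefficient matrix A = [[-5, 0], [-22, 6]].
Characteristic polynomial det(A - λI) = λ^2 - λ - 30 = 0.
Eigenvalues λ = 6, -5.
For λ=6: (A-λI) row 1 is [-11, 0], so an eigenvector is (0, -1).
For λ=-5: (A-λI) row 2 is [-22, 11], so an eigenvector is (-1, -2).
General solution: C_1e^(6t)(0,-1) + C_2e^(-5t)(-1,-2).

x_1(t) = -C_2e^(-5t), x_2(t) = -C_1e^(6t) - 2C_2e^(-5t)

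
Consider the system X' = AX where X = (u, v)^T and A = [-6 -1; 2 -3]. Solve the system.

u(t) = -C_1e^(-4t) + C_2e^(-5t), v(t) = 2C_1e^(-4t) - C_2e^(-5t)

Coefficient matrix A = [[-6, -1], [2, -3]].
Characteristic polynomial det(A - λI) = λ^2 + 9λ + 20 = 0.
Eigenvalues λ = -4, -5.
For λ=-4: (A-λI) row 1 is [-2, -1], so an eigenvector is (-1, 2).
For λ=-5: (A-λI) row 1 is [-1, -1], so an eigenvector is (1, -1).
General solution: C_1e^(-4t)(-1,2) + C_2e^(-5t)(1,-1).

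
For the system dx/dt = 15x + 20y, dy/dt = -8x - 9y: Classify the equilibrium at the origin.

A = [[15,20],[-8,-9]]; det(A-λI) = λ^2 - 6λ + 25.
λ = 3 ± 4i: positive real part.

unstable spiral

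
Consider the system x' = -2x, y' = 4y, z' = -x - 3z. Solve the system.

Coefficient matrix A = [[-2, 0, 0], [0, 4, 0], [-1, 0, -3]].
det(A - λI) = 0 gives eigenvalues λ = -2, 4, -3.
For λ=-2: eigenvector (1,0,-1).
For λ=4: eigenvector (0,1,0).
For λ=-3: eigenvector (0,0,1).
General solution: K_1e^(-2t)(1,0,-1) + K_2e^(4t)(0,1,0) + K_3e^(-3t)(0,0,1).

x(t) = K_1e^(-2t), y(t) = K_2e^(4t), z(t) = -K_1e^(-2t) + K_3e^(-3t)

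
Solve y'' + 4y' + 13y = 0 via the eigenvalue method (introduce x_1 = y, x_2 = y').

y(t) = c_1e^(-2t)cos(3t) + c_2e^(-2t)sin(3t)

Let x_1 = y, x_2 = y'. Then x_1' = x_2 and x_2' = -13x_1 - 4x_2.
A = [[0,1],[-13,-4]]; det(A-λI) = λ^2 + 4λ + 13.
Eigenvalues λ = -2 ± 3i.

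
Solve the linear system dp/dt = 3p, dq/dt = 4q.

p(t) = -K_2e^(3t), q(t) = K_1e^(4t)

Coefficient matrix A = [[3, 0], [0, 4]].
Characteristic polynomial det(A - λI) = λ^2 - 7λ + 12 = 0.
Eigenvalues λ = 4, 3.
For λ=4: (A-λI) row 1 is [-1, 0], so an eigenvector is (0, 1).
For λ=3: (A-λI) row 2 is [0, 1], so an eigenvector is (-1, 0).
General solution: K_1e^(4t)(0,1) + K_2e^(3t)(-1,0).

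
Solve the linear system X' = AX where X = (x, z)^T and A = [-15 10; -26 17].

Coefficient matrix A = [[-15, 10], [-26, 17]].
Characteristic polynomial det(A - λI) = λ^2 - 2λ + 5 = 0.
Eigenvalues λ = 1 ± 2i (complex conjugate pair).
For λ=1+2i: an eigenvector is (-2,-3) - i(1,2) = (-2 - i, -3 - 2i).
A real fundamental pair from Re and Im of e^((1+2i)t)v: X_1 = e^(t)(cos(2t)·(-2,-3) + sin(2t)·(1,2)), X_2 = e^(t)(sin(2t)·(-2,-3) - cos(2t)·(1,2)).
General solution: c_1X_1 + c_2X_2.

x(t) = c_1e^(t)sin(2t) - 2c_1e^(t)cos(2t) - 2c_2e^(t)sin(2t) - c_2e^(t)cos(2t), z(t) = 2c_1e^(t)sin(2t) - 3c_1e^(t)cos(2t) - 3c_2e^(t)sin(2t) - 2c_2e^(t)cos(2t)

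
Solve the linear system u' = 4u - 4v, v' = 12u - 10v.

Coefficient matrix A = [[4, -4], [12, -10]].
Characteristic polynomial det(A - λI) = λ^2 + 6λ + 8 = 0.
Eigenvalues λ = -4, -2.
For λ=-4: (A-λI) row 1 is [8, -4], so an eigenvector is (1, 2).
For λ=-2: (A-λI) row 1 is [6, -4], so an eigenvector is (2, 3).
General solution: c_1e^(-4t)(1,2) + c_2e^(-2t)(2,3).

u(t) = c_1e^(-4t) + 2c_2e^(-2t), v(t) = 2c_1e^(-4t) + 3c_2e^(-2t)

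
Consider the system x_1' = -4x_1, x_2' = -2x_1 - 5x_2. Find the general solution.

Coefficient matrix A = [[-4, 0], [-2, -5]].
Characteristic polynomial det(A - λI) = λ^2 + 9λ + 20 = 0.
Eigenvalues λ = -5, -4.
For λ=-5: (A-λI) row 1 is [1, 0], so an eigenvector is (0, 1).
For λ=-4: (A-λI) row 2 is [-2, -1], so an eigenvector is (-1, 2).
General solution: c_1e^(-5t)(0,1) + c_2e^(-4t)(-1,2).

x_1(t) = -c_2e^(-4t), x_2(t) = c_1e^(-5t) + 2c_2e^(-4t)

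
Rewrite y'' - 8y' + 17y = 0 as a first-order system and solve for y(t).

y(t) = C_1e^(4t)cos(t) + C_2e^(4t)sin(t)

Let x_1 = y, x_2 = y'. Then x_1' = x_2 and x_2' = -17x_1 + 8x_2.
A = [[0,1],[-17,8]]; det(A-λI) = λ^2 - 8λ + 17.
Eigenvalues λ = 4 ± i.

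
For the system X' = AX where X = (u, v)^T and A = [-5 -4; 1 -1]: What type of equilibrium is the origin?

stable improper node

A = [[-5,-4],[1,-1]]; det(A-λI) = λ^2 + 6λ + 9.
repeated λ = -3 with a single eigenvector.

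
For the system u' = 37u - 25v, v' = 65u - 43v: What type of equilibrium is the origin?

A = [[37,-25],[65,-43]]; det(A-λI) = λ^2 + 6λ + 34.
λ = -3 ± 5i: negative real part.

stable spiral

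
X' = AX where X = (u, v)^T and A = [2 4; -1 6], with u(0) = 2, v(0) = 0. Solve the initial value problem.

u(t) = -4te^(4t) + 2e^(4t), v(t) = -2te^(4t)

Coefficient matrix A = [[2, 4], [-1, 6]].
Characteristic polynomial det(A - λI) = λ^2 - 8λ + 16 = 0.
Single eigenvalue λ = 4 with algebraic multiplicity 2.
Eigenvector v = (2,1); generalized eigenvector w with (A-λI)w=v is (-3,-1).
General solution: e^(4t)[K_1·v + K_2·(t·v + w)].
Applying u(0)=2, v(0)=0 gives K_1=-2, K_2=-2.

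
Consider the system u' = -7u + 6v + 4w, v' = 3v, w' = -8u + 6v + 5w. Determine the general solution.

Coefficient matrix A = [[-7, 6, 4], [0, 3, 0], [-8, 6, 5]].
det(A - λI) = 0 gives eigenvalues λ = 3, 1, -3.
For λ=3: eigenvector (1,1,1).
For λ=1: eigenvector (-1,0,-2).
For λ=-3: eigenvector (1,0,1).
General solution: C_1e^(3t)(1,1,1) + C_2e^(t)(-1,0,-2) + C_3e^(-3t)(1,0,1).

u(t) = C_1e^(3t) - C_2e^(t) + C_3e^(-3t), v(t) = C_1e^(3t), w(t) = C_1e^(3t) - 2C_2e^(t) + C_3e^(-3t)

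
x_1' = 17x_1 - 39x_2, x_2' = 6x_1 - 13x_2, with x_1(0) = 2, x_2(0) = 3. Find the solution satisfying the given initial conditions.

x_1(t) = -29e^(2t)sin(3t) + 2e^(2t)cos(3t), x_2(t) = -11e^(2t)sin(3t) + 3e^(2t)cos(3t)

Coefficient matrix A = [[17, -39], [6, -13]].
Characteristic polynomial det(A - λI) = λ^2 - 4λ + 13 = 0.
Eigenvalues λ = 2 ± 3i (complex conjugate pair).
For λ=2+3i: an eigenvector is (-2,-1) - i(3,1) = (-2 - 3i, -1 - i).
A real fundamental pair from Re and Im of e^((2+3i)t)v: X_1 = e^(2t)(cos(3t)·(-2,-1) + sin(3t)·(3,1)), X_2 = e^(2t)(sin(3t)·(-2,-1) - cos(3t)·(3,1)).
General solution: C_1X_1 + C_2X_2.
Applying x_1(0)=2, x_2(0)=3 gives C_1=-7, C_2=4.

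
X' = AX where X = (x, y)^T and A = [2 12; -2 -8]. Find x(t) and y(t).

x(t) = -3c_1e^(-2t) + 2c_2e^(-4t), y(t) = c_1e^(-2t) - c_2e^(-4t)

Coefficient matrix A = [[2, 12], [-2, -8]].
Characteristic polynomial det(A - λI) = λ^2 + 6λ + 8 = 0.
Eigenvalues λ = -2, -4.
For λ=-2: (A-λI) row 1 is [4, 12], so an eigenvector is (-3, 1).
For λ=-4: (A-λI) row 1 is [6, 12], so an eigenvector is (2, -1).
General solution: c_1e^(-2t)(-3,1) + c_2e^(-4t)(2,-1).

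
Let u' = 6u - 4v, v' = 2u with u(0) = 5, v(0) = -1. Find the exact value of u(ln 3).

A = [[6,-4],[2,0]]; eigenvalues λ = 2, 4.
Eigenvectors: (1,1) for λ=2, (-2,-1) for λ=4.
From the initial condition, c_1 = -7, c_2 = -6.
u(ln 3) = (-7)(3^2)(1) + (-6)(3^4)(-2) = 909.

909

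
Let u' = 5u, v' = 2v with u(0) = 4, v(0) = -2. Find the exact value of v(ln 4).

A = [[5,0],[0,2]]; eigenvalues λ = 2, 5.
Eigenvectors: (0,-1) for λ=2, (1,0) for λ=5.
From the initial condition, c_1 = 2, c_2 = 4.
v(ln 4) = (2)(4^2)(-1) + (4)(4^5)(0) = -32.

-32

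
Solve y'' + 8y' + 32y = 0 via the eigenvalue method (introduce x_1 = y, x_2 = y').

Let x_1 = y, x_2 = y'. Then x_1' = x_2 and x_2' = -32x_1 - 8x_2.
A = [[0,1],[-32,-8]]; det(A-λI) = λ^2 + 8λ + 32.
Eigenvalues λ = -4 ± 4i.

y(t) = C_1e^(-4t)cos(4t) + C_2e^(-4t)sin(4t)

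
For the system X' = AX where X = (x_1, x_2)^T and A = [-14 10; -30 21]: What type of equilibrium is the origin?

unstable node

A = [[-14,10],[-30,21]]; det(A-λI) = λ^2 - 7λ + 6.
λ = 6, 1: both positive.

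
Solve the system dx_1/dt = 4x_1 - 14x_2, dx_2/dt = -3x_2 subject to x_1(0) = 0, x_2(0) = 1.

x_1(t) = -2e^(4t) + 2e^(-3t), x_2(t) = e^(-3t)

Coefficient matrix A = [[4, -14], [0, -3]].
Characteristic polynomial det(A - λI) = λ^2 - λ - 12 = 0.
Eigenvalues λ = -3, 4.
For λ=-3: (A-λI) row 1 is [7, -14], so an eigenvector is (-2, -1).
For λ=4: (A-λI) row 1 is [0, -14], so an eigenvector is (1, 0).
General solution: K_1e^(-3t)(-2,-1) + K_2e^(4t)(1,0).
Applying x_1(0)=0, x_2(0)=1 gives K_1=-1, K_2=-2.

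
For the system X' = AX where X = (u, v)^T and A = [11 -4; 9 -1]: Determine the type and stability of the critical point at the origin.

A = [[11,-4],[9,-1]]; det(A-λI) = λ^2 - 10λ + 25.
repeated λ = 5 with a single eigenvector.

unstable improper node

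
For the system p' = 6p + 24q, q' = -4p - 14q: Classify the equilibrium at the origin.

A = [[6,24],[-4,-14]]; det(A-λI) = λ^2 + 8λ + 12.
λ = -2, -6: both negative.

stable node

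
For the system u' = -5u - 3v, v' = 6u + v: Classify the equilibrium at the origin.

A = [[-5,-3],[6,1]]; det(A-λI) = λ^2 + 4λ + 13.
λ = -2 ± 3i: negative real part.

stable spiral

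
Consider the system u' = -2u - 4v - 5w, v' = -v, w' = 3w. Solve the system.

u(t) = K_1e^(-2t) - 4K_2e^(-t) - K_3e^(3t), v(t) = K_2e^(-t), w(t) = K_3e^(3t)

Coefficient matrix A = [[-2, -4, -5], [0, -1, 0], [0, 0, 3]].
det(A - λI) = 0 gives eigenvalues λ = -2, -1, 3.
For λ=-2: eigenvector (1,0,0).
For λ=-1: eigenvector (-4,1,0).
For λ=3: eigenvector (-1,0,1).
General solution: K_1e^(-2t)(1,0,0) + K_2e^(-t)(-4,1,0) + K_3e^(3t)(-1,0,1).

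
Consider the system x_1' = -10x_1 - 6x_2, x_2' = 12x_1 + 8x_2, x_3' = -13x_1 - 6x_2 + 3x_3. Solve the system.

Coefficient matrix A = [[-10, -6, 0], [12, 8, 0], [-13, -6, 3]].
det(A - λI) = 0 gives eigenvalues λ = 3, -4, 2.
For λ=3: eigenvector (0,0,1).
For λ=-4: eigenvector (1,-1,1).
For λ=2: eigenvector (1,-2,1).
General solution: c_1e^(3t)(0,0,1) + c_2e^(-4t)(1,-1,1) + c_3e^(2t)(1,-2,1).

x_1(t) = c_2e^(-4t) + c_3e^(2t), x_2(t) = -c_2e^(-4t) - 2c_3e^(2t), x_3(t) = c_1e^(3t) + c_2e^(-4t) + c_3e^(2t)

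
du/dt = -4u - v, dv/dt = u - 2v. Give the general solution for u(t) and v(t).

u(t) = K_1e^(-3t) + K_2te^(-3t), v(t) = -K_1e^(-3t) - K_2te^(-3t) - K_2e^(-3t)

Coefficient matrix A = [[-4, -1], [1, -2]].
Characteristic polynomial det(A - λI) = λ^2 + 6λ + 9 = 0.
Single eigenvalue λ = -3 with algebraic multiplicity 2.
Eigenvector v = (1,-1); generalized eigenvector w with (A-λI)w=v is (0,-1).
General solution: e^(-3t)[K_1·v + K_2·(t·v + w)].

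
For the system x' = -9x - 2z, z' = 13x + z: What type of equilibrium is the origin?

stable spiral

A = [[-9,-2],[13,1]]; det(A-λI) = λ^2 + 8λ + 17.
λ = -4 ± i: negative real part.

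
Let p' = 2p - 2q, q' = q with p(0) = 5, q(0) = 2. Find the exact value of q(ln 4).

A = [[2,-2],[0,1]]; eigenvalues λ = 1, 2.
Eigenvectors: (-2,-1) for λ=1, (1,0) for λ=2.
From the initial condition, c_1 = -2, c_2 = 1.
q(ln 4) = (-2)(4^1)(-1) + (1)(4^2)(0) = 8.

8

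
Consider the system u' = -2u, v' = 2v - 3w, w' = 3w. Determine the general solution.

Coefficient matrix A = [[-2, 0, 0], [0, 2, -3], [0, 0, 3]].
det(A - λI) = 0 gives eigenvalues λ = 2, 3, -2.
For λ=2: eigenvector (0,-1,0).
For λ=3: eigenvector (0,-3,1).
For λ=-2: eigenvector (1,0,0).
General solution: K_1e^(2t)(0,-1,0) + K_2e^(3t)(0,-3,1) + K_3e^(-2t)(1,0,0).

u(t) = K_3e^(-2t), v(t) = -K_1e^(2t) - 3K_2e^(3t), w(t) = K_2e^(3t)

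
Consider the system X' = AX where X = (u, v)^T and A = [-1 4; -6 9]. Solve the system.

u(t) = -2C_1e^(5t) - C_2e^(3t), v(t) = -3C_1e^(5t) - C_2e^(3t)

Coefficient matrix A = [[-1, 4], [-6, 9]].
Characteristic polynomial det(A - λI) = λ^2 - 8λ + 15 = 0.
Eigenvalues λ = 5, 3.
For λ=5: (A-λI) row 1 is [-6, 4], so an eigenvector is (-2, -3).
For λ=3: (A-λI) row 1 is [-4, 4], so an eigenvector is (-1, -1).
General solution: C_1e^(5t)(-2,-3) + C_2e^(3t)(-1,-1).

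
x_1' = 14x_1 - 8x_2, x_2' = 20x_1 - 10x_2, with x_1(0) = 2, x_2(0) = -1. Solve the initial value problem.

Coefficient matrix A = [[14, -8], [20, -10]].
Characteristic polynomial det(A - λI) = λ^2 - 4λ + 20 = 0.
Eigenvalues λ = 2 ± 4i (complex conjugate pair).
For λ=2+4i: an eigenvector is (-1,-2) - i(1,1) = (-1 - i, -2 - i).
A real fundamental pair from Re and Im of e^((2+4i)t)v: X_1 = e^(2t)(cos(4t)·(-1,-2) + sin(4t)·(1,1)), X_2 = e^(2t)(sin(4t)·(-1,-2) - cos(4t)·(1,1)).
General solution: c_1X_1 + c_2X_2.
Applying x_1(0)=2, x_2(0)=-1 gives c_1=3, c_2=-5.

x_1(t) = 8e^(2t)sin(4t) + 2e^(2t)cos(4t), x_2(t) = 13e^(2t)sin(4t) - e^(2t)cos(4t)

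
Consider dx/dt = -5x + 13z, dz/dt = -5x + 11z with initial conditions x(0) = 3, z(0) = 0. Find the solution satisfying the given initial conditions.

Coefficient matrix A = [[-5, 13], [-5, 11]].
Characteristic polynomial det(A - λI) = λ^2 - 6λ + 10 = 0.
Eigenvalues λ = 3 ± i (complex conjugate pair).
For λ=3+i: an eigenvector is (-3,-2) - i(-2,-1) = (-3 + 2i, -2 + i).
A real fundamental pair from Re and Im of e^((3+i)t)v: X_1 = e^(3t)(cos(t)·(-3,-2) + sin(t)·(-2,-1)), X_2 = e^(3t)(sin(t)·(-3,-2) - cos(t)·(-2,-1)).
General solution: c_1X_1 + c_2X_2.
Applying x(0)=3, z(0)=0 gives c_1=3, c_2=6.

x(t) = -24e^(3t)sin(t) + 3e^(3t)cos(t), z(t) = -15e^(3t)sin(t)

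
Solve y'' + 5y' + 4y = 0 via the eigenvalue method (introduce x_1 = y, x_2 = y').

y(t) = C_1e^(-4t) + C_2e^(-t)

Let x_1 = y, x_2 = y'. Then x_1' = x_2 and x_2' = -4x_1 - 5x_2.
A = [[0,1],[-4,-5]]; det(A-λI) = λ^2 + 5λ + 4.
Eigenvalues λ = -4, -1 with eigenvectors (1,-4), (1,-1).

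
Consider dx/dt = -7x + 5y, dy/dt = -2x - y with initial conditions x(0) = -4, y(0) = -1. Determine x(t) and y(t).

Coefficient matrix A = [[-7, 5], [-2, -1]].
Characteristic polynomial det(A - λI) = λ^2 + 8λ + 17 = 0.
Eigenvalues λ = -4 ± i (complex conjugate pair).
For λ=-4+i: an eigenvector is (1,1) - i(2,1) = (1 - 2i, 1 - i).
A real fundamental pair from Re and Im of e^((-4+i)t)v: X_1 = e^(-4t)(cos(t)·(1,1) + sin(t)·(2,1)), X_2 = e^(-4t)(sin(t)·(1,1) - cos(t)·(2,1)).
General solution: c_1X_1 + c_2X_2.
Applying x(0)=-4, y(0)=-1 gives c_1=2, c_2=3.

x(t) = 7e^(-4t)sin(t) - 4e^(-4t)cos(t), y(t) = 5e^(-4t)sin(t) - e^(-4t)cos(t)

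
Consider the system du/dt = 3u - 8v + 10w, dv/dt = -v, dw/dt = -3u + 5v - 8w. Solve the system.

Coefficient matrix A = [[3, -8, 10], [0, -1, 0], [-3, 5, -8]].
det(A - λI) = 0 gives eigenvalues λ = -1, -3, -2.
For λ=-1: eigenvector (-3,1,2).
For λ=-3: eigenvector (-5,0,3).
For λ=-2: eigenvector (-2,0,1).
General solution: C_1e^(-t)(-3,1,2) + C_2e^(-3t)(-5,0,3) + C_3e^(-2t)(-2,0,1).

u(t) = -3C_1e^(-t) - 5C_2e^(-3t) - 2C_3e^(-2t), v(t) = C_1e^(-t), w(t) = 2C_1e^(-t) + 3C_2e^(-3t) + C_3e^(-2t)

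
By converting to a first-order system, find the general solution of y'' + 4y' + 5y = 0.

Let x_1 = y, x_2 = y'. Then x_1' = x_2 and x_2' = -5x_1 - 4x_2.
A = [[0,1],[-5,-4]]; det(A-λI) = λ^2 + 4λ + 5.
Eigenvalues λ = -2 ± i.

y(t) = C_1e^(-2t)cos(t) + C_2e^(-2t)sin(t)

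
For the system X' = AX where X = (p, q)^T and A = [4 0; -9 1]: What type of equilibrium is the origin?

A = [[4,0],[-9,1]]; det(A-λI) = λ^2 - 5λ + 4.
λ = 4, 1: both positive.

unstable node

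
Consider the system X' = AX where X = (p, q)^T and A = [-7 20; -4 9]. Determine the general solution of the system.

Coefficient matrix A = [[-7, 20], [-4, 9]].
Characteristic polynomial det(A - λI) = λ^2 - 2λ + 17 = 0.
Eigenvalues λ = 1 ± 4i (complex conjugate pair).
For λ=1+4i: an eigenvector is (2,1) - i(1,0) = (2 - i, 1).
A real fundamental pair from Re and Im of e^((1+4i)t)v: X_1 = e^(t)(cos(4t)·(2,1) + sin(4t)·(1,0)), X_2 = e^(t)(sin(4t)·(2,1) - cos(4t)·(1,0)).
General solution: K_1X_1 + K_2X_2.

p(t) = K_1e^(t)sin(4t) + 2K_1e^(t)cos(4t) + 2K_2e^(t)sin(4t) - K_2e^(t)cos(4t), q(t) = K_1e^(t)cos(4t) + K_2e^(t)sin(4t)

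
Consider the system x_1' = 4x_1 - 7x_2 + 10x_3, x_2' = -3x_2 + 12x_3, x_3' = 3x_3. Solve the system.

x_1(t) = 4K_1e^(3t) + K_2e^(-3t) + K_3e^(4t), x_2(t) = 2K_1e^(3t) + K_2e^(-3t), x_3(t) = K_1e^(3t)

Coefficient matrix A = [[4, -7, 10], [0, -3, 12], [0, 0, 3]].
det(A - λI) = 0 gives eigenvalues λ = 3, -3, 4.
For λ=3: eigenvector (4,2,1).
For λ=-3: eigenvector (1,1,0).
For λ=4: eigenvector (1,0,0).
General solution: K_1e^(3t)(4,2,1) + K_2e^(-3t)(1,1,0) + K_3e^(4t)(1,0,0).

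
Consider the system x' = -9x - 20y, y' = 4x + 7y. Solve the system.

Coefficient matrix A = [[-9, -20], [4, 7]].
Characteristic polynomial det(A - λI) = λ^2 + 2λ + 17 = 0.
Eigenvalues λ = -1 ± 4i (complex conjugate pair).
For λ=-1+4i: an eigenvector is (-1,0) - i(2,-1) = (-1 - 2i, 0 + i).
A real fundamental pair from Re and Im of e^((-1+4i)t)v: X_1 = e^(-t)(cos(4t)·(-1,0) + sin(4t)·(2,-1)), X_2 = e^(-t)(sin(4t)·(-1,0) - cos(4t)·(2,-1)).
General solution: C_1X_1 + C_2X_2.

x(t) = 2C_1e^(-t)sin(4t) - C_1e^(-t)cos(4t) - C_2e^(-t)sin(4t) - 2C_2e^(-t)cos(4t), y(t) = -C_1e^(-t)sin(4t) + C_2e^(-t)cos(4t)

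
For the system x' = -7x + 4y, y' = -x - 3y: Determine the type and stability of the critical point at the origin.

stable improper node

A = [[-7,4],[-1,-3]]; det(A-λI) = λ^2 + 10λ + 25.
repeated λ = -5 with a single eigenvector.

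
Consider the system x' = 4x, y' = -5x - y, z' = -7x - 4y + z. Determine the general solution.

x(t) = -K_3e^(4t), y(t) = -K_2e^(-t) + K_3e^(4t), z(t) = K_1e^(t) - 2K_2e^(-t) + K_3e^(4t)

Coefficient matrix A = [[4, 0, 0], [-5, -1, 0], [-7, -4, 1]].
det(A - λI) = 0 gives eigenvalues λ = 1, -1, 4.
For λ=1: eigenvector (0,0,1).
For λ=-1: eigenvector (0,-1,-2).
For λ=4: eigenvector (-1,1,1).
General solution: K_1e^(t)(0,0,1) + K_2e^(-t)(0,-1,-2) + K_3e^(4t)(-1,1,1).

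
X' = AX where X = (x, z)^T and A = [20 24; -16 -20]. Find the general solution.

Coefficient matrix A = [[20, 24], [-16, -20]].
Characteristic polynomial det(A - λI) = λ^2 - 16 = 0.
Eigenvalues λ = -4, 4.
For λ=-4: (A-λI) row 1 is [24, 24], so an eigenvector is (1, -1).
For λ=4: (A-λI) row 1 is [16, 24], so an eigenvector is (-3, 2).
General solution: c_1e^(-4t)(1,-1) + c_2e^(4t)(-3,2).

x(t) = c_1e^(-4t) - 3c_2e^(4t), z(t) = -c_1e^(-4t) + 2c_2e^(4t)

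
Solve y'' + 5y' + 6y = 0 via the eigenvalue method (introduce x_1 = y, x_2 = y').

y(t) = c_1e^(-3t) + c_2e^(-2t)

Let x_1 = y, x_2 = y'. Then x_1' = x_2 and x_2' = -6x_1 - 5x_2.
A = [[0,1],[-6,-5]]; det(A-λI) = λ^2 + 5λ + 6.
Eigenvalues λ = -3, -2 with eigenvectors (1,-3), (1,-2).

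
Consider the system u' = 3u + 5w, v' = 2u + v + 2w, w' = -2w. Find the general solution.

Coefficient matrix A = [[3, 0, 5], [2, 1, 2], [0, 0, -2]].
det(A - λI) = 0 gives eigenvalues λ = 3, 1, -2.
For λ=3: eigenvector (1,1,0).
For λ=1: eigenvector (0,1,0).
For λ=-2: eigenvector (-1,0,1).
General solution: c_1e^(3t)(1,1,0) + c_2e^(t)(0,1,0) + c_3e^(-2t)(-1,0,1).

u(t) = c_1e^(3t) - c_3e^(-2t), v(t) = c_1e^(3t) + c_2e^(t), w(t) = c_3e^(-2t)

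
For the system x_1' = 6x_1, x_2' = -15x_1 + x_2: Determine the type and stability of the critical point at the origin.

A = [[6,0],[-15,1]]; det(A-λI) = λ^2 - 7λ + 6.
λ = 6, 1: both positive.

unstable node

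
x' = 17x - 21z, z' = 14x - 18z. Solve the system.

Coefficient matrix A = [[17, -21], [14, -18]].
Characteristic polynomial det(A - λI) = λ^2 + λ - 12 = 0.
Eigenvalues λ = 3, -4.
For λ=3: (A-λI) row 1 is [14, -21], so an eigenvector is (3, 2).
For λ=-4: (A-λI) row 1 is [21, -21], so an eigenvector is (-1, -1).
General solution: K_1e^(3t)(3,2) + K_2e^(-4t)(-1,-1).

x(t) = 3K_1e^(3t) - K_2e^(-4t), z(t) = 2K_1e^(3t) - K_2e^(-4t)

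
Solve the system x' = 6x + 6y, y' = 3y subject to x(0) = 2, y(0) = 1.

Coefficient matrix A = [[6, 6], [0, 3]].
Characteristic polynomial det(A - λI) = λ^2 - 9λ + 18 = 0.
Eigenvalues λ = 6, 3.
For λ=6: (A-λI) row 1 is [0, 6], so an eigenvector is (1, 0).
For λ=3: (A-λI) row 1 is [3, 6], so an eigenvector is (-2, 1).
General solution: C_1e^(6t)(1,0) + C_2e^(3t)(-2,1).
Applying x(0)=2, y(0)=1 gives C_1=4, C_2=1.

x(t) = 4e^(6t) - 2e^(3t), y(t) = e^(3t)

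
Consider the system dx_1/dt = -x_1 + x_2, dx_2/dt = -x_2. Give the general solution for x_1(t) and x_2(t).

Coefficient matrix A = [[-1, 1], [0, -1]].
Characteristic polynomial det(A - λI) = λ^2 + 2λ + 1 = 0.
Single eigenvalue λ = -1 with algebraic multiplicity 2.
Eigenvector v = (1,0); generalized eigenvector w with (A-λI)w=v is (-1,1).
General solution: e^(-t)[C_1·v + C_2·(t·v + w)].

x_1(t) = C_1e^(-t) + C_2te^(-t) - C_2e^(-t), x_2(t) = C_2e^(-t)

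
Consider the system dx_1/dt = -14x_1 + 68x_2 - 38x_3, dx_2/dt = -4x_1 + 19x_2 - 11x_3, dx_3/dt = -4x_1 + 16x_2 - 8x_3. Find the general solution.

x_1(t) = 5c_1e^(-2t) - 3c_2e^(-4t) + 4c_3e^(3t), x_2(t) = 2c_1e^(-2t) - c_2e^(-4t) + c_3e^(3t), x_3(t) = 2c_1e^(-2t) - c_2e^(-4t)

Coefficient matrix A = [[-14, 68, -38], [-4, 19, -11], [-4, 16, -8]].
det(A - λI) = 0 gives eigenvalues λ = -2, -4, 3.
For λ=-2: eigenvector (5,2,2).
For λ=-4: eigenvector (-3,-1,-1).
For λ=3: eigenvector (4,1,0).
General solution: c_1e^(-2t)(5,2,2) + c_2e^(-4t)(-3,-1,-1) + c_3e^(3t)(4,1,0).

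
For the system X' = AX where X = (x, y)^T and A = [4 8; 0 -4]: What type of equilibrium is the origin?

saddle

A = [[4,8],[0,-4]]; det(A-λI) = λ^2 - 16.
λ = 4, -4: opposite signs.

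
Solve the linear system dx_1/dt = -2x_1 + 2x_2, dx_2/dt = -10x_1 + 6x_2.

Coefficient matrix A = [[-2, 2], [-10, 6]].
Characteristic polynomial det(A - λI) = λ^2 - 4λ + 8 = 0.
Eigenvalues λ = 2 ± 2i (complex conjugate pair).
For λ=2+2i: an eigenvector is (0,1) - i(1,2) = (0 - i, 1 - 2i).
A real fundamental pair from Re and Im of e^((2+2i)t)v: X_1 = e^(2t)(cos(2t)·(0,1) + sin(2t)·(1,2)), X_2 = e^(2t)(sin(2t)·(0,1) - cos(2t)·(1,2)).
General solution: c_1X_1 + c_2X_2.

x_1(t) = c_1e^(2t)sin(2t) - c_2e^(2t)cos(2t), x_2(t) = 2c_1e^(2t)sin(2t) + c_1e^(2t)cos(2t) + c_2e^(2t)sin(2t) - 2c_2e^(2t)cos(2t)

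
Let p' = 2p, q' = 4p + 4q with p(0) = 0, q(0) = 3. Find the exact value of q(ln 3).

243

A = [[2,0],[4,4]]; eigenvalues λ = 4, 2.
Eigenvectors: (0,1) for λ=4, (-1,2) for λ=2.
From the initial condition, c_1 = 3, c_2 = 0.
q(ln 3) = (3)(3^4)(1) + (0)(3^2)(2) = 243.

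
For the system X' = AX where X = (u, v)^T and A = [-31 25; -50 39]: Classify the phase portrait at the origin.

A = [[-31,25],[-50,39]]; det(A-λI) = λ^2 - 8λ + 41.
λ = 4 ± 5i: positive real part.

unstable spiral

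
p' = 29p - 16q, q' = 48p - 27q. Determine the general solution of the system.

Coefficient matrix A = [[29, -16], [48, -27]].
Characteristic polynomial det(A - λI) = λ^2 - 2λ - 15 = 0.
Eigenvalues λ = 5, -3.
For λ=5: (A-λI) row 1 is [24, -16], so an eigenvector is (2, 3).
For λ=-3: (A-λI) row 1 is [32, -16], so an eigenvector is (1, 2).
General solution: K_1e^(5t)(2,3) + K_2e^(-3t)(1,2).

p(t) = 2K_1e^(5t) + K_2e^(-3t), q(t) = 3K_1e^(5t) + 2K_2e^(-3t)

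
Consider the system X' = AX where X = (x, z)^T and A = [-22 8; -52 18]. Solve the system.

Coefficient matrix A = [[-22, 8], [-52, 18]].
Characteristic polynomial det(A - λI) = λ^2 + 4λ + 20 = 0.
Eigenvalues λ = -2 ± 4i (complex conjugate pair).
For λ=-2+4i: an eigenvector is (1,2) - i(-1,-3) = (1 + i, 2 + 3i).
A real fundamental pair from Re and Im of e^((-2+4i)t)v: X_1 = e^(-2t)(cos(4t)·(1,2) + sin(4t)·(-1,-3)), X_2 = e^(-2t)(sin(4t)·(1,2) - cos(4t)·(-1,-3)).
General solution: K_1X_1 + K_2X_2.

x(t) = -K_1e^(-2t)sin(4t) + K_1e^(-2t)cos(4t) + K_2e^(-2t)sin(4t) + K_2e^(-2t)cos(4t), z(t) = -3K_1e^(-2t)sin(4t) + 2K_1e^(-2t)cos(4t) + 2K_2e^(-2t)sin(4t) + 3K_2e^(-2t)cos(4t)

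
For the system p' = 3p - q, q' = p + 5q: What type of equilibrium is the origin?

A = [[3,-1],[1,5]]; det(A-λI) = λ^2 - 8λ + 16.
repeated λ = 4 with a single eigenvector.

unstable improper node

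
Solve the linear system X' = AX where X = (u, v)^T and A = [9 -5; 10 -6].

Coefficient matrix A = [[9, -5], [10, -6]].
Characteristic polynomial det(A - λI) = λ^2 - 3λ - 4 = 0.
Eigenvalues λ = -1, 4.
For λ=-1: (A-λI) row 1 is [10, -5], so an eigenvector is (-1, -2).
For λ=4: (A-λI) row 1 is [5, -5], so an eigenvector is (-1, -1).
General solution: c_1e^(-t)(-1,-2) + c_2e^(4t)(-1,-1).

u(t) = -c_1e^(-t) - c_2e^(4t), v(t) = -2c_1e^(-t) - c_2e^(4t)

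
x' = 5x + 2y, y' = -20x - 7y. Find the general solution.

x(t) = K_1e^(-t)sin(2t) - K_2e^(-t)cos(2t), y(t) = -3K_1e^(-t)sin(2t) + K_1e^(-t)cos(2t) + K_2e^(-t)sin(2t) + 3K_2e^(-t)cos(2t)

Coefficient matrix A = [[5, 2], [-20, -7]].
Characteristic polynomial det(A - λI) = λ^2 + 2λ + 5 = 0.
Eigenvalues λ = -1 ± 2i (complex conjugate pair).
For λ=-1+2i: an eigenvector is (0,1) - i(1,-3) = (0 - i, 1 + 3i).
A real fundamental pair from Re and Im of e^((-1+2i)t)v: X_1 = e^(-t)(cos(2t)·(0,1) + sin(2t)·(1,-3)), X_2 = e^(-t)(sin(2t)·(0,1) - cos(2t)·(1,-3)).
General solution: K_1X_1 + K_2X_2.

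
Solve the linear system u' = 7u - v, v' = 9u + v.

Coefficient matrix A = [[7, -1], [9, 1]].
Characteristic polynomial det(A - λI) = λ^2 - 8λ + 16 = 0.
Single eigenvalue λ = 4 with algebraic multiplicity 2.
Eigenvector v = (-1,-3); generalized eigenvector w with (A-λI)w=v is (-1,-2).
General solution: e^(4t)[C_1·v + C_2·(t·v + w)].

u(t) = -C_1e^(4t) - C_2te^(4t) - C_2e^(4t), v(t) = -3C_1e^(4t) - 3C_2te^(4t) - 2C_2e^(4t)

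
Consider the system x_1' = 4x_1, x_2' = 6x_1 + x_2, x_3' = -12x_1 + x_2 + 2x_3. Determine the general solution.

x_1(t) = C_1e^(4t), x_2(t) = 2C_1e^(4t) + C_3e^(t), x_3(t) = -5C_1e^(4t) + C_2e^(2t) - C_3e^(t)

Coefficient matrix A = [[4, 0, 0], [6, 1, 0], [-12, 1, 2]].
det(A - λI) = 0 gives eigenvalues λ = 4, 2, 1.
For λ=4: eigenvector (1,2,-5).
For λ=2: eigenvector (0,0,1).
For λ=1: eigenvector (0,1,-1).
General solution: C_1e^(4t)(1,2,-5) + C_2e^(2t)(0,0,1) + C_3e^(t)(0,1,-1).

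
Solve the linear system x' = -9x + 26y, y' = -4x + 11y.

x(t) = 2K_1e^(t)sin(2t) - 3K_1e^(t)cos(2t) - 3K_2e^(t)sin(2t) - 2K_2e^(t)cos(2t), y(t) = K_1e^(t)sin(2t) - K_1e^(t)cos(2t) - K_2e^(t)sin(2t) - K_2e^(t)cos(2t)

Coefficient matrix A = [[-9, 26], [-4, 11]].
Characteristic polynomial det(A - λI) = λ^2 - 2λ + 5 = 0.
Eigenvalues λ = 1 ± 2i (complex conjugate pair).
For λ=1+2i: an eigenvector is (-3,-1) - i(2,1) = (-3 - 2i, -1 - i).
A real fundamental pair from Re and Im of e^((1+2i)t)v: X_1 = e^(t)(cos(2t)·(-3,-1) + sin(2t)·(2,1)), X_2 = e^(t)(sin(2t)·(-3,-1) - cos(2t)·(2,1)).
General solution: K_1X_1 + K_2X_2.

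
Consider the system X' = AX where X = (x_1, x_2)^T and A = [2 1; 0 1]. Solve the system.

x_1(t) = C_1e^(2t) + C_2e^(t), x_2(t) = -C_2e^(t)

Coefficient matrix A = [[2, 1], [0, 1]].
Characteristic polynomial det(A - λI) = λ^2 - 3λ + 2 = 0.
Eigenvalues λ = 2, 1.
For λ=2: (A-λI) row 1 is [0, 1], so an eigenvector is (1, 0).
For λ=1: (A-λI) row 1 is [1, 1], so an eigenvector is (1, -1).
General solution: C_1e^(2t)(1,0) + C_2e^(t)(1,-1).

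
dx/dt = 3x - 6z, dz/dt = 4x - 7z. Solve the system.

x(t) = 3c_1e^(-t) + c_2e^(-3t), z(t) = 2c_1e^(-t) + c_2e^(-3t)

Coefficient matrix A = [[3, -6], [4, -7]].
Characteristic polynomial det(A - λI) = λ^2 + 4λ + 3 = 0.
Eigenvalues λ = -1, -3.
For λ=-1: (A-λI) row 1 is [4, -6], so an eigenvector is (3, 2).
For λ=-3: (A-λI) row 1 is [6, -6], so an eigenvector is (1, 1).
General solution: c_1e^(-t)(3,2) + c_2e^(-3t)(1,1).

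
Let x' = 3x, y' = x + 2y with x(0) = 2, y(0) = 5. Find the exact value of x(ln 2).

16

A = [[3,0],[1,2]]; eigenvalues λ = 2, 3.
Eigenvectors: (0,-1) for λ=2, (1,1) for λ=3.
From the initial condition, c_1 = -3, c_2 = 2.
x(ln 2) = (-3)(2^2)(0) + (2)(2^3)(1) = 16.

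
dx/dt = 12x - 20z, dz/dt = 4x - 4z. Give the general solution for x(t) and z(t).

Coefficient matrix A = [[12, -20], [4, -4]].
Characteristic polynomial det(A - λI) = λ^2 - 8λ + 32 = 0.
Eigenvalues λ = 4 ± 4i (complex conjugate pair).
For λ=4+4i: an eigenvector is (-1,0) - i(-2,-1) = (-1 + 2i, 0 + i).
A real fundamental pair from Re and Im of e^((4+4i)t)v: X_1 = e^(4t)(cos(4t)·(-1,0) + sin(4t)·(-2,-1)), X_2 = e^(4t)(sin(4t)·(-1,0) - cos(4t)·(-2,-1)).
General solution: c_1X_1 + c_2X_2.

x(t) = -2c_1e^(4t)sin(4t) - c_1e^(4t)cos(4t) - c_2e^(4t)sin(4t) + 2c_2e^(4t)cos(4t), z(t) = -c_1e^(4t)sin(4t) + c_2e^(4t)cos(4t)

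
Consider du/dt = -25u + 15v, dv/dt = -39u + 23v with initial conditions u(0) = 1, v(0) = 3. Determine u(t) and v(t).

Coefficient matrix A = [[-25, 15], [-39, 23]].
Characteristic polynomial det(A - λI) = λ^2 + 2λ + 10 = 0.
Eigenvalues λ = -1 ± 3i (complex conjugate pair).
For λ=-1+3i: an eigenvector is (-2,-3) - i(1,2) = (-2 - i, -3 - 2i).
A real fundamental pair from Re and Im of e^((-1+3i)t)v: X_1 = e^(-t)(cos(3t)·(-2,-3) + sin(3t)·(1,2)), X_2 = e^(-t)(sin(3t)·(-2,-3) - cos(3t)·(1,2)).
General solution: c_1X_1 + c_2X_2.
Applying u(0)=1, v(0)=3 gives c_1=1, c_2=-3.

u(t) = 7e^(-t)sin(3t) + e^(-t)cos(3t), v(t) = 11e^(-t)sin(3t) + 3e^(-t)cos(3t)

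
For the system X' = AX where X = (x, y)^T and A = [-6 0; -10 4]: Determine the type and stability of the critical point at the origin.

A = [[-6,0],[-10,4]]; det(A-λI) = λ^2 + 2λ - 24.
λ = 4, -6: opposite signs.

saddle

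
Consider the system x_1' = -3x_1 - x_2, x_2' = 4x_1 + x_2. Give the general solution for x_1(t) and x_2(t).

x_1(t) = -C_1e^(-t) - C_2te^(-t) - C_2e^(-t), x_2(t) = 2C_1e^(-t) + 2C_2te^(-t) + 3C_2e^(-t)

Coefficient matrix A = [[-3, -1], [4, 1]].
Characteristic polynomial det(A - λI) = λ^2 + 2λ + 1 = 0.
Single eigenvalue λ = -1 with algebraic multiplicity 2.
Eigenvector v = (-1,2); generalized eigenvector w with (A-λI)w=v is (-1,3).
General solution: e^(-t)[C_1·v + C_2·(t·v + w)].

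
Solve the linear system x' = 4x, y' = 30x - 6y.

x(t) = C_2e^(4t), y(t) = C_1e^(-6t) + 3C_2e^(4t)

Coefficient matrix A = [[4, 0], [30, -6]].
Characteristic polynomial det(A - λI) = λ^2 + 2λ - 24 = 0.
Eigenvalues λ = -6, 4.
For λ=-6: (A-λI) row 1 is [10, 0], so an eigenvector is (0, 1).
For λ=4: (A-λI) row 2 is [30, -10], so an eigenvector is (1, 3).
General solution: C_1e^(-6t)(0,1) + C_2e^(4t)(1,3).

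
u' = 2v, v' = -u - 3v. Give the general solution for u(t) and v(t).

Coefficient matrix A = [[0, 2], [-1, -3]].
Characteristic polynomial det(A - λI) = λ^2 + 3λ + 2 = 0.
Eigenvalues λ = -2, -1.
For λ=-2: (A-λI) row 1 is [2, 2], so an eigenvector is (1, -1).
For λ=-1: (A-λI) row 1 is [1, 2], so an eigenvector is (2, -1).
General solution: c_1e^(-2t)(1,-1) + c_2e^(-t)(2,-1).

u(t) = c_1e^(-2t) + 2c_2e^(-t), v(t) = -c_1e^(-2t) - c_2e^(-t)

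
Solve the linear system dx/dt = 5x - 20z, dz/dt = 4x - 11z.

Coefficient matrix A = [[5, -20], [4, -11]].
Characteristic polynomial det(A - λI) = λ^2 + 6λ + 25 = 0.
Eigenvalues λ = -3 ± 4i (complex conjugate pair).
For λ=-3+4i: an eigenvector is (2,1) - i(-1,0) = (2 + i, 1).
A real fundamental pair from Re and Im of e^((-3+4i)t)v: X_1 = e^(-3t)(cos(4t)·(2,1) + sin(4t)·(-1,0)), X_2 = e^(-3t)(sin(4t)·(2,1) - cos(4t)·(-1,0)).
General solution: C_1X_1 + C_2X_2.

x(t) = -C_1e^(-3t)sin(4t) + 2C_1e^(-3t)cos(4t) + 2C_2e^(-3t)sin(4t) + C_2e^(-3t)cos(4t), z(t) = C_1e^(-3t)cos(4t) + C_2e^(-3t)sin(4t)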